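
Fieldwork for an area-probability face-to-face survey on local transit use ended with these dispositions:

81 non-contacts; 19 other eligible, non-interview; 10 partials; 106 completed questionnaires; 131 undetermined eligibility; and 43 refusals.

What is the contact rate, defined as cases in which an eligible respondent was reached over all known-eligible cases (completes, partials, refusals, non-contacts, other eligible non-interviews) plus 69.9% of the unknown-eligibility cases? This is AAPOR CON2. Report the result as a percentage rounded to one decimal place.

Num: 106 + 10 + 43 + 19 = 178
Determined eligible: 106 + 10 + 43 + 81 + 19 = 259
Eligible share of unknowns: 0.6990 × 131 = 91.57
Denominator: 259 + 91.57 = 350.57
CON2 = 178 / 350.57 = 0.5077

50.8%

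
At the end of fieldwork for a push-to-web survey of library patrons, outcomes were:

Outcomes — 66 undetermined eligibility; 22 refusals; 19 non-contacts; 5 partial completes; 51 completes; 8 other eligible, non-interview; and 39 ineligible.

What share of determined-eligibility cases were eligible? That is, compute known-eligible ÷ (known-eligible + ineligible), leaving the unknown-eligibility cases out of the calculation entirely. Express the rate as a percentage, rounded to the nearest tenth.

Eligible (known) → 51 + 5 + 22 + 19 + 8 = 105
e = 105 / (105 + 39) = 105 / 144 = 0.7292

72.9%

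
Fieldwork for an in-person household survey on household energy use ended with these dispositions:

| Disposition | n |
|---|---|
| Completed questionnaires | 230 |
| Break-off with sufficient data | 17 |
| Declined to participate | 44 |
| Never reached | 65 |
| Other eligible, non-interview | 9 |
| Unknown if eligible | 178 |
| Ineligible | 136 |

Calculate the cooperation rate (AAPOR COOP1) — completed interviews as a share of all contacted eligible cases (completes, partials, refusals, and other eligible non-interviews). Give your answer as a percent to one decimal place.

Num: 230
Denom: 230 + 17 + 44 + 9 = 300
COOP1 = 230 / 300 = 0.7667

76.7%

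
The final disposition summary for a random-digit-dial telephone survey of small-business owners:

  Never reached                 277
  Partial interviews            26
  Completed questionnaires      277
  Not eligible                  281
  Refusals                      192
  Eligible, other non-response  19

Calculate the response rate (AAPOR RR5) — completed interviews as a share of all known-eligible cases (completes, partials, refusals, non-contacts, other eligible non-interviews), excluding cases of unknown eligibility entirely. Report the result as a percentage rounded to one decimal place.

Num: 277
Denominator: 277 + 26 + 192 + 277 + 19 = 791
RR5 = 277 / 791 = 0.3502

35.0%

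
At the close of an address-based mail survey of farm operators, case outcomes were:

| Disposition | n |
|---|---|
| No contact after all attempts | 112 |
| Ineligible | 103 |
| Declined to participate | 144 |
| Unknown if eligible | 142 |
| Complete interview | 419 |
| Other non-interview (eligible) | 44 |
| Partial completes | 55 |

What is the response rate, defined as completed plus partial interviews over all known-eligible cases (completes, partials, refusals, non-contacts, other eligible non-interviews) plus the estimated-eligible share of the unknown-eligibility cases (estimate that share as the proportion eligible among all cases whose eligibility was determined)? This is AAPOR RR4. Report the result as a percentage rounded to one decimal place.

52.7%

Num: 419 + 55 = 474
Known eligible: 419 + 55 + 144 + 112 + 44 = 774
e = 774 / (774 + 103) = 774 / 877 = 0.8826
e × U: 0.8826 × 142 = 125.33
Denom: 774 + 125.33 = 899.33
RR4 = 474 / 899.33 = 0.5271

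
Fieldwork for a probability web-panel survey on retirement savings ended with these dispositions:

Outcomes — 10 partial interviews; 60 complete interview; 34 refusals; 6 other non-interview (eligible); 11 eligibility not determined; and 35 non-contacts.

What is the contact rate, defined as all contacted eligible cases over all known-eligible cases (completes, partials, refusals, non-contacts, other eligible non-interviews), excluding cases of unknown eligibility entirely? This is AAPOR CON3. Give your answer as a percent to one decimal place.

75.9%

Numerator → 60 + 10 + 34 + 6 = 110
Base → 60 + 10 + 34 + 35 + 6 = 145
CON3 = 110 / 145 = 0.7586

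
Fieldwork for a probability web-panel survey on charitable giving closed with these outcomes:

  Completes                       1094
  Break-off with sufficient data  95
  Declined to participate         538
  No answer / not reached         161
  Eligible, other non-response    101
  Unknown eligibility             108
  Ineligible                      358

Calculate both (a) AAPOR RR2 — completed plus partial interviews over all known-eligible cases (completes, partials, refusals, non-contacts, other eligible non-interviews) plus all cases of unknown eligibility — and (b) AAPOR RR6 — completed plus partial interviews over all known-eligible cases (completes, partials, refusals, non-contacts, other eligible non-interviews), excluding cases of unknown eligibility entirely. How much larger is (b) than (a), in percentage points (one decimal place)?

Numerator = 1094 + 95 = 1189
Denominator = 1094 + 95 + 538 + 161 + 101 + 108 = 2097
RR2 = 1189 / 2097 = 0.5670
Denominator = 1094 + 95 + 538 + 161 + 101 = 1989
RR6 = 1189 / 1989 = 0.5978
Difference = 59.78 − 56.70 = 3.08 percentage points

3.1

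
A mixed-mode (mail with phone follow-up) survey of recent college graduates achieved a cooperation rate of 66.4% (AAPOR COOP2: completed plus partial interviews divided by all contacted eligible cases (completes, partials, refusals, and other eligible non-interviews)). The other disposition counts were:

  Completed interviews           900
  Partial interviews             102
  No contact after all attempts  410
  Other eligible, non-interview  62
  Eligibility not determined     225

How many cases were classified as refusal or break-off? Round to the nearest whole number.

445

Num: 900 + 102 = 1002
COOP2 = 1002 / D = 0.664
D = 1002 / 0.664 = 1509.0
Rest of base = 1064
refusal or break-off = 1509.0 − 1064 ≈ 445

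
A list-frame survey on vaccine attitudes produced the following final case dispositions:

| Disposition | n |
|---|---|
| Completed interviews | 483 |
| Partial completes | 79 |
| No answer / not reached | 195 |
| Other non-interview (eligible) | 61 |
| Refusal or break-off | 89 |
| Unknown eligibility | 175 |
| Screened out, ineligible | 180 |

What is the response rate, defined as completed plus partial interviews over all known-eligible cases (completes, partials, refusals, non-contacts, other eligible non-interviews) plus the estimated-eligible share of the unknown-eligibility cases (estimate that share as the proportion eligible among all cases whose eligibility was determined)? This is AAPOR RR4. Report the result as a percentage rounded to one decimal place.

53.4%

Num: 483 + 79 = 562
Known eligible: 483 + 79 + 89 + 195 + 61 = 907
e = 907 / (907 + 180) = 907 / 1087 = 0.8344
e × U: 0.8344 × 175 = 146.02
Denom: 907 + 146.02 = 1053.02
RR4 = 562 / 1053.02 = 0.5337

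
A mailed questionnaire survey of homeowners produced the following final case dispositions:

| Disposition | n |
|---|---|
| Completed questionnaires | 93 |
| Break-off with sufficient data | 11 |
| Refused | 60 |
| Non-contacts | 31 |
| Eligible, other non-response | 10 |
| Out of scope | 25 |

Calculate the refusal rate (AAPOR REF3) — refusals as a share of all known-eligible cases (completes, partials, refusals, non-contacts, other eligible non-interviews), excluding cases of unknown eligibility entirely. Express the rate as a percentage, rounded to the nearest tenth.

Num = 60
Denom = 93 + 11 + 60 + 31 + 10 = 205
REF3 = 60 / 205 = 0.2927

29.3%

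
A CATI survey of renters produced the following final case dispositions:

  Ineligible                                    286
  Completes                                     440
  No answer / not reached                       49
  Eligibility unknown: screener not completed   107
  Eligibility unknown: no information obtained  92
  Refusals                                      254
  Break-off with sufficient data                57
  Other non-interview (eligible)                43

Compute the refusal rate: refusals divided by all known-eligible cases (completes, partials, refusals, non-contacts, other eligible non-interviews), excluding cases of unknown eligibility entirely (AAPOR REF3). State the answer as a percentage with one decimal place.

Unknown if eligible = 107 + 92 = 199
Numerator = 254
Denominator = 440 + 57 + 254 + 49 + 43 = 843
REF3 = 254 / 843 = 0.3013

30.1%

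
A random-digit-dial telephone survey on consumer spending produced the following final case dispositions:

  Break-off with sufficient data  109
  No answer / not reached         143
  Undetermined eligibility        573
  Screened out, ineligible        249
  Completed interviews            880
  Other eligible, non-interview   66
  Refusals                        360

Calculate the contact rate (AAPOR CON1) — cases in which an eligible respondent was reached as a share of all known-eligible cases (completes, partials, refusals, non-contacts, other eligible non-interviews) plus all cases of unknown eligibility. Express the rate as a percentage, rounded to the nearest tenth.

Numerator → 880 + 109 + 360 + 66 = 1415
Denom → 880 + 109 + 360 + 143 + 66 + 573 = 2131
CON1 = 1415 / 2131 = 0.6640

66.4%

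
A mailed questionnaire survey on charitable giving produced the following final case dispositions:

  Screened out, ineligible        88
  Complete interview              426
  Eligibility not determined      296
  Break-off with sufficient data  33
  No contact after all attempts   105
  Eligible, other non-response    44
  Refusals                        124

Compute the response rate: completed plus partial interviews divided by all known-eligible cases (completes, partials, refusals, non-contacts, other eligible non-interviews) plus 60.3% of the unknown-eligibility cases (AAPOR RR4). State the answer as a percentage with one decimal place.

50.4%

Numerator → 426 + 33 = 459
Eligible (known) → 426 + 33 + 124 + 105 + 44 = 732
e × U → 0.6030 × 296 = 178.49
Denominator → 732 + 178.49 = 910.49
RR4 = 459 / 910.49 = 0.5041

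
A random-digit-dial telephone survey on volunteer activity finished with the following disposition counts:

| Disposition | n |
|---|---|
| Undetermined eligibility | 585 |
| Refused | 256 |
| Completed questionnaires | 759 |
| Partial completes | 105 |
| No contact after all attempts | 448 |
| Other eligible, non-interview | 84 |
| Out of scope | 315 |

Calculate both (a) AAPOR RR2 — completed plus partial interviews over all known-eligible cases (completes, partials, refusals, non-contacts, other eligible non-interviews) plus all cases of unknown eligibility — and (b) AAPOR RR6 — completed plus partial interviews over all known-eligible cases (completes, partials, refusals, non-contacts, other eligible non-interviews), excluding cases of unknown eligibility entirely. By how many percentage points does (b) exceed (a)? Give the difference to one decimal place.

13.7

Top: 759 + 105 = 864
Denom: 759 + 105 + 256 + 448 + 84 + 585 = 2237
RR2 = 864 / 2237 = 0.3862
Denom: 759 + 105 + 256 + 448 + 84 = 1652
RR6 = 864 / 1652 = 0.5230
Difference = 52.30 − 38.62 = 13.68 percentage points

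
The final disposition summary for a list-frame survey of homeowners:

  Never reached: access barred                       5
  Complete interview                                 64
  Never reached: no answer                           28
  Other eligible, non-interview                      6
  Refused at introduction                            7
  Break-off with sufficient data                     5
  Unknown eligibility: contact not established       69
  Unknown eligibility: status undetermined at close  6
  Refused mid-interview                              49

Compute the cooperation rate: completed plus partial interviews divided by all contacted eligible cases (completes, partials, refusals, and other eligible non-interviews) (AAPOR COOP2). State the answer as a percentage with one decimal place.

Refusals = 7 + 49 = 56
No contact after all attempts = 28 + 5 = 33
Undetermined eligibility = 69 + 6 = 75
Top → 64 + 5 = 69
Denom → 64 + 5 + 56 + 6 = 131
COOP2 = 69 / 131 = 0.5267

52.7%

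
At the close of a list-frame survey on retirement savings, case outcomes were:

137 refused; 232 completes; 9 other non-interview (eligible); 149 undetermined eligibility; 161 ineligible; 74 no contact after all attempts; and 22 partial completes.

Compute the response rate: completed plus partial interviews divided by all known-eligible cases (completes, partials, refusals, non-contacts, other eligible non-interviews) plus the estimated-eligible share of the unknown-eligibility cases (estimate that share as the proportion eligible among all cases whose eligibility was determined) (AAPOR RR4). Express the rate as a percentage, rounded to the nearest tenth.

43.4%

Top: 232 + 22 = 254
Determined eligible: 232 + 22 + 137 + 74 + 9 = 474
e = 474 / (474 + 161) = 474 / 635 = 0.7465
Estimated eligible among unknowns: 0.7465 × 149 = 111.23
Denom: 474 + 111.23 = 585.23
RR4 = 254 / 585.23 = 0.4340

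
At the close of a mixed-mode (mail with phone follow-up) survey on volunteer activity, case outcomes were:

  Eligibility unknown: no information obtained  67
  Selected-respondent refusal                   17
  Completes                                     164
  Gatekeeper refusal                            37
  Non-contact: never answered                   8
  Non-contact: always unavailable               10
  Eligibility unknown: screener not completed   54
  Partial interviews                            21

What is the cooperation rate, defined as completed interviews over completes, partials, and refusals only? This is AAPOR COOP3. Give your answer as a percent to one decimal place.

68.6%

Refusals = 37 + 17 = 54
No contact after all attempts = 8 + 10 = 18
Unknown if eligible = 54 + 67 = 121
Numerator = 164
Base = 164 + 21 + 54 = 239
COOP3 = 164 / 239 = 0.6862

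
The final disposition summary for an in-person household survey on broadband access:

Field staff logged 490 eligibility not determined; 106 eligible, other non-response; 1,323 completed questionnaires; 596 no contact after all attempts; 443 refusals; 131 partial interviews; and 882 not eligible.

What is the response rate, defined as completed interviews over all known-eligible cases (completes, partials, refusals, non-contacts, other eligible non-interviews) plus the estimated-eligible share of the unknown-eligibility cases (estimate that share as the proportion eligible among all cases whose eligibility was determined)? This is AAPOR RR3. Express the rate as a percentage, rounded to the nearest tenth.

44.6%

Top → 1323
Eligible (known) → 1323 + 131 + 443 + 596 + 106 = 2599
e = 2599 / (2599 + 882) = 2599 / 3481 = 0.7466
Eligible share of unknowns → 0.7466 × 490 = 365.83
Denominator → 2599 + 365.83 = 2964.83
RR3 = 1323 / 2964.83 = 0.4462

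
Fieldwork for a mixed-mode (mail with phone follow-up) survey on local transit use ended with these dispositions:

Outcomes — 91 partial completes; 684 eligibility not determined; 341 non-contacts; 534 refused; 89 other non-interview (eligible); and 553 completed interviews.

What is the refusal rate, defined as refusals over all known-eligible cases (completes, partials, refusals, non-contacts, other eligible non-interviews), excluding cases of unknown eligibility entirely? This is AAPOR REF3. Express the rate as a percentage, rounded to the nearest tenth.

Numerator → 534
Denominator → 553 + 91 + 534 + 341 + 89 = 1608
REF3 = 534 / 1608 = 0.3321

33.2%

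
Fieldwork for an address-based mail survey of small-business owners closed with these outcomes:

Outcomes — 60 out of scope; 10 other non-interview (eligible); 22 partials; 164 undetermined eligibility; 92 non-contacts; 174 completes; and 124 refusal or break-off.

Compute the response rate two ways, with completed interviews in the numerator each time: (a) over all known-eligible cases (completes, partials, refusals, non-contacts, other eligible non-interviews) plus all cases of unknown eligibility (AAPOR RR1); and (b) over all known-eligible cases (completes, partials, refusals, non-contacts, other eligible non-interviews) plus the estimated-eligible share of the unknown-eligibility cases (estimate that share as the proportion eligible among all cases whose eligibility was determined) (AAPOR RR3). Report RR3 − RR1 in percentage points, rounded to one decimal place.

1.1

Num: 174
Base: 174 + 22 + 124 + 92 + 10 + 164 = 586
RR1 = 174 / 586 = 0.2969
Known eligible: 174 + 22 + 124 + 92 + 10 = 422
e = 422 / (422 + 60) = 422 / 482 = 0.8755
Eligible share of unknowns: 0.8755 × 164 = 143.58
Base: 422 + 143.58 = 565.58
RR3 = 174 / 565.58 = 0.3076
Difference = 30.76 − 29.69 = 1.07 percentage points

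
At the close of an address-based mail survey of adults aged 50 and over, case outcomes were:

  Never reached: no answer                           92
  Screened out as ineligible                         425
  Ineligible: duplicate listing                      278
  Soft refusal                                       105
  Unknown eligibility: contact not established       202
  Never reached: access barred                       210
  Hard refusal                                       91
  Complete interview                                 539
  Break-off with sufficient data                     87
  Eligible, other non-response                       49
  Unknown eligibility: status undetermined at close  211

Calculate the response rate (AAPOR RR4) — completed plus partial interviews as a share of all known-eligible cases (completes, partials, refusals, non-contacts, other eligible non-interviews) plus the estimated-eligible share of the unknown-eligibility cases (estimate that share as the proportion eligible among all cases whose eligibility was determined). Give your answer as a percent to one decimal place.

43.7%

Refusal or break-off = 91 + 105 = 196
Never reached = 92 + 210 = 302
Undetermined eligibility = 202 + 211 = 413
Not eligible = 425 + 278 = 703
Numerator: 539 + 87 = 626
Known eligible: 539 + 87 + 196 + 302 + 49 = 1173
e = 1173 / (1173 + 703) = 1173 / 1876 = 0.6253
Estimated eligible among unknowns: 0.6253 × 413 = 258.25
Base: 1173 + 258.25 = 1431.25
RR4 = 626 / 1431.25 = 0.4374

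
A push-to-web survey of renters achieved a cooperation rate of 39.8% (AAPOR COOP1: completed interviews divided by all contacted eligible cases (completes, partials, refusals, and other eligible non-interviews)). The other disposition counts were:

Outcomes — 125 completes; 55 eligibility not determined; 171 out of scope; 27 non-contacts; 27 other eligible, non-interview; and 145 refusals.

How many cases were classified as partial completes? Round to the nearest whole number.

17

COOP1 = 125 / D = 0.398
D = 125 / 0.398 = 314.1
Remaining denominator categories sum to 297
partial completes = 314.1 − 297 ≈ 17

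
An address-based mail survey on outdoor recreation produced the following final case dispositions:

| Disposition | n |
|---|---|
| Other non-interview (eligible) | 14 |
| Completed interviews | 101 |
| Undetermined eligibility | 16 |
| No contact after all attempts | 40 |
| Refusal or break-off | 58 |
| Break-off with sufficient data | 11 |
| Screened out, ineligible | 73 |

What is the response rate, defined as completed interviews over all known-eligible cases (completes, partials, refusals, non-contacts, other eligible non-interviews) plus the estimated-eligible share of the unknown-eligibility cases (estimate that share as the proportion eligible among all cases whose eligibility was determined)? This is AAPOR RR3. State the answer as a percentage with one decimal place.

42.8%

Num → 101
Known eligible → 101 + 11 + 58 + 40 + 14 = 224
e = 224 / (224 + 73) = 224 / 297 = 0.7542
Estimated eligible among unknowns → 0.7542 × 16 = 12.07
Denominator → 224 + 12.07 = 236.07
RR3 = 101 / 236.07 = 0.4278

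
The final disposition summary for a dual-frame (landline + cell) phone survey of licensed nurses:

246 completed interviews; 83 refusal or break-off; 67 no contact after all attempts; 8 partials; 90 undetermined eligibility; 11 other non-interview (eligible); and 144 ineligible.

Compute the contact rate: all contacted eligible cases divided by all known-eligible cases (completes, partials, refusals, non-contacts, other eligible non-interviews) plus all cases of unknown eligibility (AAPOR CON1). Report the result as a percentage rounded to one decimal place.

Num → 246 + 8 + 83 + 11 = 348
Denominator → 246 + 8 + 83 + 67 + 11 + 90 = 505
CON1 = 348 / 505 = 0.6891

68.9%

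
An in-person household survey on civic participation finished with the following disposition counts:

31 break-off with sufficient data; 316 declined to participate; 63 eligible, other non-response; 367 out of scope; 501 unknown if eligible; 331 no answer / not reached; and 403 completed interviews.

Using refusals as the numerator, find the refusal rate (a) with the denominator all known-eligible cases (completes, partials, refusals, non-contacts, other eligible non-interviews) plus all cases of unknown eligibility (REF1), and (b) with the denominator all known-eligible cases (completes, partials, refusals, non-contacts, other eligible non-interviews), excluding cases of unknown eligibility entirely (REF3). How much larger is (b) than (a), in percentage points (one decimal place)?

8.4

Num = 316
Denom = 403 + 31 + 316 + 331 + 63 + 501 = 1645
REF1 = 316 / 1645 = 0.1921
Denom = 403 + 31 + 316 + 331 + 63 = 1144
REF3 = 316 / 1144 = 0.2762
Difference = 27.62 − 19.21 = 8.41 percentage points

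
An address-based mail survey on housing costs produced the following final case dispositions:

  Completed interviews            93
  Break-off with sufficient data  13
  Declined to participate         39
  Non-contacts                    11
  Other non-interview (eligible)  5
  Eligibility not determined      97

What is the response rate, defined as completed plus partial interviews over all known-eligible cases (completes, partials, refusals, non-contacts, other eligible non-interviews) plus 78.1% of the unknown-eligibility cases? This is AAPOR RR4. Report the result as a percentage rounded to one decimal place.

Top → 93 + 13 = 106
Determined eligible → 93 + 13 + 39 + 11 + 5 = 161
Estimated eligible among unknowns → 0.7810 × 97 = 75.76
Denominator → 161 + 75.76 = 236.76
RR4 = 106 / 236.76 = 0.4477

44.8%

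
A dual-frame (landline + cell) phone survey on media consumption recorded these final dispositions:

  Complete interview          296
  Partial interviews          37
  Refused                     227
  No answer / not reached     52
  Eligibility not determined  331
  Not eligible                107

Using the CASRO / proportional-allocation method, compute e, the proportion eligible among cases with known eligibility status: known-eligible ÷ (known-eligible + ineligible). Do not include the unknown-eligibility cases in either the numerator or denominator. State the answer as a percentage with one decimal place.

Eligible (known) = 296 + 37 + 227 + 52 = 612
e = 612 / (612 + 107) = 612 / 719 = 0.8512

85.1%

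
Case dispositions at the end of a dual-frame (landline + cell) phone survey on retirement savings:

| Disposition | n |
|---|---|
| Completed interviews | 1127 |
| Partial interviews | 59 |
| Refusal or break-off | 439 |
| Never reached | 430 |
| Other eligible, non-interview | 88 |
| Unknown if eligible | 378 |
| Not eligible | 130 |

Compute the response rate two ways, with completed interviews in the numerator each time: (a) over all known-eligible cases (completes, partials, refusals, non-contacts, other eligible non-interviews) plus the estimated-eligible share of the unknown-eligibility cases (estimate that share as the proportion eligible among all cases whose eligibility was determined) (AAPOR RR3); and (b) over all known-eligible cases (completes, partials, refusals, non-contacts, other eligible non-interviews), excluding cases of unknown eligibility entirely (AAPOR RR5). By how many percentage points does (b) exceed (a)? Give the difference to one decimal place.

Top = 1127
Eligible (known) = 1127 + 59 + 439 + 430 + 88 = 2143
e = 2143 / (2143 + 130) = 2143 / 2273 = 0.9428
Estimated eligible among unknowns = 0.9428 × 378 = 356.38
Base = 2143 + 356.38 = 2499.38
RR3 = 1127 / 2499.38 = 0.4509
Base = 1127 + 59 + 439 + 430 + 88 = 2143
RR5 = 1127 / 2143 = 0.5259
Difference = 52.59 − 45.09 = 7.50 percentage points

7.5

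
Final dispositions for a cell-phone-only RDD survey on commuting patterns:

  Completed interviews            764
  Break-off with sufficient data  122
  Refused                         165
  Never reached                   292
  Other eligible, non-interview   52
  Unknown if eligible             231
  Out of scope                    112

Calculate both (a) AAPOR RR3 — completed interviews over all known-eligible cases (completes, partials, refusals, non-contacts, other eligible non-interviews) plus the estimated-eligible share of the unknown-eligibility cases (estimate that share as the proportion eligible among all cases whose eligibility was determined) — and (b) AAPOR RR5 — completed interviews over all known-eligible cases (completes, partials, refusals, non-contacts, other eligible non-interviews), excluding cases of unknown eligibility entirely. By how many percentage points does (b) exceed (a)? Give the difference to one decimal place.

Numerator = 764
Known eligible = 764 + 122 + 165 + 292 + 52 = 1395
e = 1395 / (1395 + 112) = 1395 / 1507 = 0.9257
Estimated eligible among unknowns = 0.9257 × 231 = 213.84
Denominator = 1395 + 213.84 = 1608.84
RR3 = 764 / 1608.84 = 0.4749
Denominator = 764 + 122 + 165 + 292 + 52 = 1395
RR5 = 764 / 1395 = 0.5477
Difference = 54.77 − 47.49 = 7.28 percentage points

7.3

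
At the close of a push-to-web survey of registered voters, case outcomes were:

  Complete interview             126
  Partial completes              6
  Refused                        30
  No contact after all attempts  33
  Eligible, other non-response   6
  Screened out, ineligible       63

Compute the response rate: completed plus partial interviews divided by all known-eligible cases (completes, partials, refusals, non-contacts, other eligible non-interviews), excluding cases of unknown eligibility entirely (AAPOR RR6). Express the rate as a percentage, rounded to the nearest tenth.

Numerator: 126 + 6 = 132
Denom: 126 + 6 + 30 + 33 + 6 = 201
RR6 = 132 / 201 = 0.6567

65.7%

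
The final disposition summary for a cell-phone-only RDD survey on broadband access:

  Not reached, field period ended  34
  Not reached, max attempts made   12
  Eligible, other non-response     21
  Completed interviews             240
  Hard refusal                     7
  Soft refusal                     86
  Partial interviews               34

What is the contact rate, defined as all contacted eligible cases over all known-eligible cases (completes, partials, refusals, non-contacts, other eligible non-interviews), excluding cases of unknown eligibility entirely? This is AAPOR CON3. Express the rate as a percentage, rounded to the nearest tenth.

Declined to participate = 7 + 86 = 93
No contact after all attempts = 34 + 12 = 46
Top → 240 + 34 + 93 + 21 = 388
Base → 240 + 34 + 93 + 46 + 21 = 434
CON3 = 388 / 434 = 0.8940

89.4%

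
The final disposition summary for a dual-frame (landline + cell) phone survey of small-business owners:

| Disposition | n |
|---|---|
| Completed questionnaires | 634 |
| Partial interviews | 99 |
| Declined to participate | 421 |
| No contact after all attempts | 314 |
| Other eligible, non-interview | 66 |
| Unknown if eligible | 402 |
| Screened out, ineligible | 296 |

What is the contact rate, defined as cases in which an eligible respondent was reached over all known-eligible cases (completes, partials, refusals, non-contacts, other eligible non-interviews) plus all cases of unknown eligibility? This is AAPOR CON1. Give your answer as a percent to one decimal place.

Top: 634 + 99 + 421 + 66 = 1220
Denominator: 634 + 99 + 421 + 314 + 66 + 402 = 1936
CON1 = 1220 / 1936 = 0.6302

63.0%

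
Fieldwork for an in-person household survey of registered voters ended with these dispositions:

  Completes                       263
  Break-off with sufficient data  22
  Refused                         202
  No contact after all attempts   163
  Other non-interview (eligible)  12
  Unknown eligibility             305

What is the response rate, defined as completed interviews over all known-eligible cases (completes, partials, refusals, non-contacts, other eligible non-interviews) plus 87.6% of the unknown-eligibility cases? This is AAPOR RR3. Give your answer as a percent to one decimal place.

28.3%

Top = 263
Eligible (known) = 263 + 22 + 202 + 163 + 12 = 662
Estimated eligible among unknowns = 0.8760 × 305 = 267.18
Denom = 662 + 267.18 = 929.18
RR3 = 263 / 929.18 = 0.2830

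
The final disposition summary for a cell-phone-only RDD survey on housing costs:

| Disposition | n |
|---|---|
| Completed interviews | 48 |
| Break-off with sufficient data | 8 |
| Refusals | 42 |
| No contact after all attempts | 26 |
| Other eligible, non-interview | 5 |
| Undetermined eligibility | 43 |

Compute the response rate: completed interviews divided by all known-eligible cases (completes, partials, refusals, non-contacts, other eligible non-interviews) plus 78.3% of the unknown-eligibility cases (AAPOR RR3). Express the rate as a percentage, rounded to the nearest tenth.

Numerator: 48
Determined eligible: 48 + 8 + 42 + 26 + 5 = 129
e × U: 0.7830 × 43 = 33.67
Base: 129 + 33.67 = 162.67
RR3 = 48 / 162.67 = 0.2951

29.5%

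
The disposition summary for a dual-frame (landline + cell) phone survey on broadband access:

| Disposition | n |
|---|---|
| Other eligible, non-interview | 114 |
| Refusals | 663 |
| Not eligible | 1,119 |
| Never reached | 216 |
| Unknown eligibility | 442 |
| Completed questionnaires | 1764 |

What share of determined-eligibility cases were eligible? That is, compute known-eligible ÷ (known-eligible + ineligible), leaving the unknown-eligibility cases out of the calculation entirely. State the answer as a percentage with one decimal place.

Eligible (known) → 1764 + 663 + 216 + 114 = 2757
e = 2757 / (2757 + 1119) = 2757 / 3876 = 0.7113

71.1%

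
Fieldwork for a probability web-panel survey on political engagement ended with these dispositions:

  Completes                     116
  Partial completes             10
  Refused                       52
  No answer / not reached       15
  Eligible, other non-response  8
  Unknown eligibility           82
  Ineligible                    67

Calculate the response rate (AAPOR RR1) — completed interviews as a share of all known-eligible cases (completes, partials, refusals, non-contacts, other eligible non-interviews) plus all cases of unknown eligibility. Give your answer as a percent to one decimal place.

41.0%

Top: 116
Denom: 116 + 10 + 52 + 15 + 8 + 82 = 283
RR1 = 116 / 283 = 0.4099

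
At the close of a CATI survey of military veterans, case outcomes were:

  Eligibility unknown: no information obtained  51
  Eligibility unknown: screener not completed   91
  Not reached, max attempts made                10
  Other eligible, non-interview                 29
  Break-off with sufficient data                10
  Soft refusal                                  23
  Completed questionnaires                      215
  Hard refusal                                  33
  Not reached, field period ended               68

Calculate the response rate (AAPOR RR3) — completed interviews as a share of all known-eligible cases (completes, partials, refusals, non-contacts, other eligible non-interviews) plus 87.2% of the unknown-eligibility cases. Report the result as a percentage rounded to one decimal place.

42.0%

Declined to participate = 33 + 23 = 56
Never reached = 68 + 10 = 78
Unknown eligibility = 91 + 51 = 142
Num = 215
Eligible (known) = 215 + 10 + 56 + 78 + 29 = 388
Estimated eligible among unknowns = 0.8720 × 142 = 123.82
Denom = 388 + 123.82 = 511.82
RR3 = 215 / 511.82 = 0.4201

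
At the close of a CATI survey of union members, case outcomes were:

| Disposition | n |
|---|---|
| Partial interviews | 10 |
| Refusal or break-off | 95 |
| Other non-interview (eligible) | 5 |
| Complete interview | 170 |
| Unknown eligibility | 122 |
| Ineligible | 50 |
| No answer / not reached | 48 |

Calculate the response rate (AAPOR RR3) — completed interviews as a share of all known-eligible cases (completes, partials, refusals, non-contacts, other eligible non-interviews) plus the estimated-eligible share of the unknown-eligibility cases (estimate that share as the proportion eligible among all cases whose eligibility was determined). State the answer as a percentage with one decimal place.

39.2%

Num: 170
Eligible (known): 170 + 10 + 95 + 48 + 5 = 328
e = 328 / (328 + 50) = 328 / 378 = 0.8677
Estimated eligible among unknowns: 0.8677 × 122 = 105.86
Denominator: 328 + 105.86 = 433.86
RR3 = 170 / 433.86 = 0.3918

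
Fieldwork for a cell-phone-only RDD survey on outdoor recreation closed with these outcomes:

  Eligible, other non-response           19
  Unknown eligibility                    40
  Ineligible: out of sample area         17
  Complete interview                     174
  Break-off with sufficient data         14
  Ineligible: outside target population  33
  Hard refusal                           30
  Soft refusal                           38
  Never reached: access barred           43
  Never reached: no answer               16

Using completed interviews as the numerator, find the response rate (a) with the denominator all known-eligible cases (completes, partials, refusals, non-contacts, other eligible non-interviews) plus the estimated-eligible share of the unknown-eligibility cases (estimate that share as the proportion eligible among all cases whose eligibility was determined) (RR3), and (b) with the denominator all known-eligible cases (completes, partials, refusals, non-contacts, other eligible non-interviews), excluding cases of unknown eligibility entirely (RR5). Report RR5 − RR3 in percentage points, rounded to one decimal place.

4.9

Refusal or break-off = 30 + 38 = 68
Never reached = 16 + 43 = 59
Not eligible = 33 + 17 = 50
Num = 174
Known eligible = 174 + 14 + 68 + 59 + 19 = 334
e = 334 / (334 + 50) = 334 / 384 = 0.8698
Eligible share of unknowns = 0.8698 × 40 = 34.79
Denom = 334 + 34.79 = 368.79
RR3 = 174 / 368.79 = 0.4718
Denom = 174 + 14 + 68 + 59 + 19 = 334
RR5 = 174 / 334 = 0.5210
Difference = 52.10 − 47.18 = 4.92 percentage points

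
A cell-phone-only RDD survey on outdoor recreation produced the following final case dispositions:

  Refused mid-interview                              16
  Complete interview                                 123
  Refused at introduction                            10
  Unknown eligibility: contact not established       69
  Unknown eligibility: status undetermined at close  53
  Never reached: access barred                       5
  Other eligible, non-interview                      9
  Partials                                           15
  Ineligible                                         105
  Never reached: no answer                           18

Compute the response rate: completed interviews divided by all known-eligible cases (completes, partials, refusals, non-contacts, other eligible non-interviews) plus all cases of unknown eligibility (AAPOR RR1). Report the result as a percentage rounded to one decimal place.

Declined to participate = 10 + 16 = 26
Non-contacts = 18 + 5 = 23
Unknown eligibility = 69 + 53 = 122
Numerator → 123
Base → 123 + 15 + 26 + 23 + 9 + 122 = 318
RR1 = 123 / 318 = 0.3868

38.7%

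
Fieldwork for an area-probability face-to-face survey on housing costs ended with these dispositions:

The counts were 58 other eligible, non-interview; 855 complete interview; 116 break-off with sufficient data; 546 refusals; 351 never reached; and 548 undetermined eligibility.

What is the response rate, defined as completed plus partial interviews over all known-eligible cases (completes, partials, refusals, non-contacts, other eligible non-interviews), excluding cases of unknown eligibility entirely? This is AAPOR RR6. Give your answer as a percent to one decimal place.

50.4%

Numerator → 855 + 116 = 971
Base → 855 + 116 + 546 + 351 + 58 = 1926
RR6 = 971 / 1926 = 0.5042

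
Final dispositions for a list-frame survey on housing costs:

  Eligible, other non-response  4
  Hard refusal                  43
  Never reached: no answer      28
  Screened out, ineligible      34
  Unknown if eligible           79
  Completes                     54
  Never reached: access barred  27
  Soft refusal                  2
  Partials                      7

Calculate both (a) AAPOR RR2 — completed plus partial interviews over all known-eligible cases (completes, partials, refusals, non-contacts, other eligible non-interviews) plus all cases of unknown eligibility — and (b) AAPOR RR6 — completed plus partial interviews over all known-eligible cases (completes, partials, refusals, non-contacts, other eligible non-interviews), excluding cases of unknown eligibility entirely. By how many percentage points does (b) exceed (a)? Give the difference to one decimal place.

12.0

Refusals = 43 + 2 = 45
No answer / not reached = 28 + 27 = 55
Num = 54 + 7 = 61
Denominator = 54 + 7 + 45 + 55 + 4 + 79 = 244
RR2 = 61 / 244 = 0.2500
Denominator = 54 + 7 + 45 + 55 + 4 = 165
RR6 = 61 / 165 = 0.3697
Difference = 36.97 − 25.00 = 11.97 percentage points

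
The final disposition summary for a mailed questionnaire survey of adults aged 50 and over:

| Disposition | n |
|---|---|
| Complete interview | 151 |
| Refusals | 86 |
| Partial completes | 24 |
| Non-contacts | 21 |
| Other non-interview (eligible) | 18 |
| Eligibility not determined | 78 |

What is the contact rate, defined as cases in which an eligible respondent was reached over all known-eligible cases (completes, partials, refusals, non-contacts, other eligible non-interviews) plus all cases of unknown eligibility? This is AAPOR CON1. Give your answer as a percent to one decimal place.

Num → 151 + 24 + 86 + 18 = 279
Denom → 151 + 24 + 86 + 21 + 18 + 78 = 378
CON1 = 279 / 378 = 0.7381

73.8%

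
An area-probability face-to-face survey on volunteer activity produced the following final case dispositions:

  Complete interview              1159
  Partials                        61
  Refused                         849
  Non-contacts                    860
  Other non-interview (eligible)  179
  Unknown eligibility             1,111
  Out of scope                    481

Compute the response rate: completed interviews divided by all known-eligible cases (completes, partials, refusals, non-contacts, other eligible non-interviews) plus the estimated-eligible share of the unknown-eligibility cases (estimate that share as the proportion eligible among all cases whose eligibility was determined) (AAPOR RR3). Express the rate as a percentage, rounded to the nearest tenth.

28.5%

Num = 1159
Determined eligible = 1159 + 61 + 849 + 860 + 179 = 3108
e = 3108 / (3108 + 481) = 3108 / 3589 = 0.8660
Estimated eligible among unknowns = 0.8660 × 1111 = 962.13
Base = 3108 + 962.13 = 4070.13
RR3 = 1159 / 4070.13 = 0.2848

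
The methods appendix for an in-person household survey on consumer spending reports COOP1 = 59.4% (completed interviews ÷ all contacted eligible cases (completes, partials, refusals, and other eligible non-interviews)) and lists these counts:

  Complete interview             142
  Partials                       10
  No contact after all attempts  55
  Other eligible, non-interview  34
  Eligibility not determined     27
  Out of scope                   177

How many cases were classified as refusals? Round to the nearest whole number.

53

COOP1 = 142 / D = 0.594
D = 142 / 0.594 = 239.1
Remaining denominator categories sum to 186
refusals = 239.1 − 186 ≈ 53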